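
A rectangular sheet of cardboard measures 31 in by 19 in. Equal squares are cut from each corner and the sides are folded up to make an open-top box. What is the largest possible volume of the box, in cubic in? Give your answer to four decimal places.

1013.7119

With cut size x, the volume is V(x) = x(31 − 2x)(19 − 2x) for 0 < x < 9.5.
V'(x) = 12x^2 − 200x + 589. Setting V'(x) = 0 gives x ≈ 3.8210 (the root in (0, 9.5)).
V''(x) = 24x − 200 is negative there, so this is the maximum; V ≈ 1013.7119.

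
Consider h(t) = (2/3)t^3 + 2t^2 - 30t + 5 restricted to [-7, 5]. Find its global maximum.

Differentiating, h'(t) = 2t^2 + 4t - 30; which vanishes at t = -5 and t = 3.
Candidates: h(-7) = 253/3, h(-5) = 365/3, h(3) = -49, h(5) = -35/3.
So the maximum is h(-5) = 365/3.

365/3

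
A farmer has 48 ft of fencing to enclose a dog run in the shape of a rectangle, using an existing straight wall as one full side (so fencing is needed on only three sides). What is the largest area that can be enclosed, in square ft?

288

Let the sides perpendicular to the wall have length x and the parallel side y, so 2x + y = 48 and the area is A = xy = x(48 − 2x).
A'(x) = 48 − 4x = 0 gives x = 12, and A''(x) = −4 < 0 confirms a maximum.
Then y = 48 − 2·12 = 24 and A = 288.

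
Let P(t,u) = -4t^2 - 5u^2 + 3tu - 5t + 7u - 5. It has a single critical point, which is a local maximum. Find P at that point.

∂P/∂t = -8t + 3u - 5 = 0 and ∂P/∂u = 3t - 10u + 7 = 0, so (t, u) = (-29/71, 41/71).
The Hessian has P_{tt} = -8, P_{uu} = -10, P_{tu} = 3, giving D = 71 > 0 with P_{tt} < 0, so the point is a local maximum.
P(-29/71, 41/71) = -139/71.

-139/71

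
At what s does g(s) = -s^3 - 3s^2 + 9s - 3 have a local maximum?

1

g'(s) = -3s^2 - 6s + 9 = 0 at s = -3, 1.
Since g''(s) = -6s - 6, we get g''(-3) = 12 > 0 ⇒ local minimum; g''(1) = -12 < 0 ⇒ local maximum.
So the local maximum value is g(1) = 2.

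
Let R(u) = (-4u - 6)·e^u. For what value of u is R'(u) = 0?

-5/2

Differentiating with the product rule gives R'(u) = (-4u - 10)·e^u. Since e^u > 0, the only critical point is u = -5/2.
R''(-5/2) has the same sign as -4 < 0, so this is a local maximum.
R(-5/2) = (4)·e^(-5/2) ≈ 0.3283.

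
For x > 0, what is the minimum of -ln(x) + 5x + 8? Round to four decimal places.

10.6094

g'(x) = -1/x + 5 = 0 gives x = 1/5.
g''(x) = 1/x², which is positive for x > 0, so this is a local minimum.
g(1/5) = -1·ln(1/5) + 1 + 8 ≈ 10.6094.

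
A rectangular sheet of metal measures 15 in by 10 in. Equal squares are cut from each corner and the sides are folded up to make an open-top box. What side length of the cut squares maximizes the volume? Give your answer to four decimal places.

With cut size x, the volume is V(x) = x(15 − 2x)(10 − 2x) for 0 < x < 5.
V'(x) = 12x^2 − 100x + 150. Setting V'(x) = 0 gives x ≈ 1.9619 (the root in (0, 5)).
V''(x) = 24x − 100 is negative there, so this is the maximum; V ≈ 132.0382.

1.9619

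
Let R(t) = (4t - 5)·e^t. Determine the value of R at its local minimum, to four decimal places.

-5.1361

R'(t) = 4·e^t + (4t - 5)·1·e^t = (4t - 1)·e^t. Since e^t > 0, the only critical point is t = 1/4.
R''(1/4) has the same sign as 4 > 0, so this is a local minimum.
R(1/4) = (-4)·e^(1/4) ≈ -5.1361.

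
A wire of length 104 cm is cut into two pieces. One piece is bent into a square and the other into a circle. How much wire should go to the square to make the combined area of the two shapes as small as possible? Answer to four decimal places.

58.2503

Let x be the length used for the square. Square side x/4; circle radius (104−x)/(2π).
A(x) = (x/4)² + π·((104−x)/(2π))² = x²/16 + (104−x)²/(4π) for 0 ≤ x ≤ 104. A'(x) = x/8 − (104−x)/(2π) = 0 gives x = 4·104/(π+4) ≈ 58.2503.
A'' = 1/8 + 1/(2π) > 0, so this gives the minimum combined area; x ≈ 58.2503 cm to the square.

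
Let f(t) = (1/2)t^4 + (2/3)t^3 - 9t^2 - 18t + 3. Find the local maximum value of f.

Critical points: f'(t) = 2t^3 + 2t^2 - 18t - 18 vanishes at t = -3, -1, 3.
Second-derivative test with f''(t) = 6t^2 + 4t - 18: f''(-3) = 24 > 0 ⇒ local minimum; f''(-1) = -16 < 0 ⇒ local maximum; f''(3) = 48 > 0 ⇒ local minimum.
So the local maximum value is f(-1) = 71/6.

71/6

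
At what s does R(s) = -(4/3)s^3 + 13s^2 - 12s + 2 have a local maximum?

6

Critical points: R'(s) = -4s^2 + 26s - 12 vanishes at s = 1/2, 6.
Since R''(s) = -8s + 26, we get R''(1/2) = 22 > 0 ⇒ local minimum; R''(6) = -22 < 0 ⇒ local maximum.
So the local maximum value is R(6) = 110.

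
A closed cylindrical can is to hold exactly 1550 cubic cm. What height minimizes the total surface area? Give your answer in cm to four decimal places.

With radius r and height h, πr²h = 1550 so h = 1550/(πr²), and S(r) = 2πr² + 2πrh = 2πr² + 2·1550/r.
S'(r) = 4πr − 2·1550/r² = 0 ⇒ r³ = 1550/(2π), so r ≈ 6.2717 and h = 2r ≈ 12.5434.
S''(r) = 4π + 4·1550/r³ > 0, so this is the minimum; S ≈ 741.4280.

12.5434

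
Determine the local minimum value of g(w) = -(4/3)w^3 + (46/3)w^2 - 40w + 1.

-2369/81

g'(w) = -4w^2 + (92/3)w - 40. Setting g'(w) = 0 gives w ∈ {5/3, 6}.
Since g''(w) = -8w + 92/3, we get g''(5/3) = 52/3 > 0 ⇒ local minimum; g''(6) = -52/3 < 0 ⇒ local maximum.
Thus g has its local minimum at w = 5/3, with value -2369/81.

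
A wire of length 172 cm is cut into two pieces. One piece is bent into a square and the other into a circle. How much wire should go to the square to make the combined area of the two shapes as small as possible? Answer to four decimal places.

Let x be the length used for the square. Square side x/4; circle radius (172−x)/(2π).
A(x) = (x/4)² + π·((172−x)/(2π))² = x²/16 + (172−x)²/(4π) for 0 ≤ x ≤ 172. A'(x) = x/8 − (172−x)/(2π) = 0 gives x = 4·172/(π+4) ≈ 96.3371.
A'' = 1/8 + 1/(2π) > 0, so this gives the minimum combined area; x ≈ 96.3371 cm to the square.

96.3371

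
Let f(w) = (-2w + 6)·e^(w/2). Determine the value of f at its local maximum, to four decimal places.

6.5949

f'(w) = (-2)·e^(w/2) + (-2w + 6)·(1/2)·e^(w/2) = (-w + 1)·e^(w/2). Since e^(w/2) > 0, the only critical point is w = 1.
f''(1) has the same sign as -1 < 0, so this is a local maximum.
f(1) = (4)·e^(1/2) ≈ 6.5949.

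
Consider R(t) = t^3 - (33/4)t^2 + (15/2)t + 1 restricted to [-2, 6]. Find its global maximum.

Differentiating, R'(t) = 3t^2 - (33/2)t + 15/2; which vanishes at t = 1/2 and t = 5.
Evaluating at the critical points and endpoints: R(-2) = -55,  R(1/2) = 45/16,  R(5) = -171/4,  R(6) = -35.
The maximum over the interval is 45/16, attained at t = 1/2.

45/16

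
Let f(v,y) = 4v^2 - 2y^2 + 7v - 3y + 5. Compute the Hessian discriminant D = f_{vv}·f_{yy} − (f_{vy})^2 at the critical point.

-32

∂f/∂v = 8v + 7 = 0 and ∂f/∂y = -4y - 3 = 0, so (v, y) = (-7/8, -3/4).
The Hessian has f_{vv} = 8, f_{yy} = -4, f_{vy} = 0, giving D = -32 < 0, so the point is a saddle point.
D = (8)·(-4) − (0)^2 = -32.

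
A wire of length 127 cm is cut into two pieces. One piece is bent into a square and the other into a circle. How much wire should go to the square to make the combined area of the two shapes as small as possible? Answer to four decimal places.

71.1326

Let x be the length used for the square. Square side x/4; circle radius (127−x)/(2π).
A(x) = (x/4)² + π·((127−x)/(2π))² = x²/16 + (127−x)²/(4π) for 0 ≤ x ≤ 127. A'(x) = x/8 − (127−x)/(2π) = 0 gives x = 4·127/(π+4) ≈ 71.1326.
A'' = 1/8 + 1/(2π) > 0, so this gives the minimum combined area; x ≈ 71.1326 cm to the square.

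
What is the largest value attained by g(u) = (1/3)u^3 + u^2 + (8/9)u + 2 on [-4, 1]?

g'(u) = u^2 + 2u + 8/9, which vanishes at u = -4/3 and u = -2/3.
Candidates: g(-4) = -62/9,  g(-4/3) = 146/81,  g(-2/3) = 142/81,  g(1) = 38/9.
Hence the absolute maximum is 38/9 at u = 1.

38/9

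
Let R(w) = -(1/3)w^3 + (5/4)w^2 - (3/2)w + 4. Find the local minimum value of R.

R'(w) = -w^2 + (5/2)w - 3/2 = 0 at w = 1, 3/2.
R''(w) = -2w + 5/2. R''(1) = 1/2 > 0 ⇒ local minimum; R''(3/2) = -1/2 < 0 ⇒ local maximum.
So the local minimum value is R(1) = 41/12.

41/12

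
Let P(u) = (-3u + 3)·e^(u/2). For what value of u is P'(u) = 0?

-1

By the product rule, P'(u) = (-(3/2)u - 3/2)·e^(u/2). Since e^(u/2) > 0, the only critical point is u = -1.
P''(-1) has the same sign as -3/2 < 0, so this is a local maximum.
P(-1) = (6)·e^(-1/2) ≈ 3.6392.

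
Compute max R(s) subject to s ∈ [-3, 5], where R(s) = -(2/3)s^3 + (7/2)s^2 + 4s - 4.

67/2

Differentiating, R'(s) = -2s^2 + 7s + 4; which vanishes at s = -1/2 and s = 4.
Candidates: R(-3) = 67/2,  R(-1/2) = -121/24,  R(4) = 76/3,  R(5) = 121/6.
The maximum over the interval is 67/2, attained at s = -3.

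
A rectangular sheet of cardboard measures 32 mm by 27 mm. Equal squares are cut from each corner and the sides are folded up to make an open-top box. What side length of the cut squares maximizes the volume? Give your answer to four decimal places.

4.8640

With cut size x, the volume is V(x) = x(32 − 2x)(27 − 2x) for 0 < x < 13.5.
V'(x) = 12x^2 − 236x + 864. Setting V'(x) = 0 gives x ≈ 4.8640 (the root in (0, 13.5)).
V''(x) = 24x − 236 is negative there, so this is the maximum; V ≈ 1871.0932.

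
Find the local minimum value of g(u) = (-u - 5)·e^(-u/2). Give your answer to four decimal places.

-8.9634

g'(u) = (-1)·e^(-u/2) + (-u - 5)·(-1/2)·e^(-u/2) = ((1/2)u + 3/2)·e^(-u/2). Since e^(-u/2) > 0, the only critical point is u = -3.
g''(-3) has the same sign as 1/2 > 0, so this is a local minimum.
g(-3) = (-2)·e^(3/2) ≈ -8.9634.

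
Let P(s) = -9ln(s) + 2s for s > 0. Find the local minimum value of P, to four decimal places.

P'(s) = -9/s + 2 = 0 gives s = 9/2.
P''(s) = 9/s², which is positive for s > 0, so this is a local minimum.
P(9/2) = -9·ln(9/2) + 9 ≈ -4.5367.

-4.5367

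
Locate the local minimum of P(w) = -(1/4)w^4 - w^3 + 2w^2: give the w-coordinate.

0

P'(w) = -w^3 - 3w^2 + 4w = 0 at w = -4, 0, 1.
P''(w) = -3w^2 - 6w + 4. P''(-4) = -20 < 0 ⇒ local maximum; P''(0) = 4 > 0 ⇒ local minimum; P''(1) = -5 < 0 ⇒ local maximum.
The local minimum is P(0) = 0.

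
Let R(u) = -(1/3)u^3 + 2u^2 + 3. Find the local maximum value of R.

41/3

R'(u) = -u^2 + 4u = 0 at u = 0, 4.
Since R''(u) = -2u + 4, we get R''(0) = 4 > 0 ⇒ local minimum; R''(4) = -4 < 0 ⇒ local maximum.
The local maximum is R(4) = 41/3.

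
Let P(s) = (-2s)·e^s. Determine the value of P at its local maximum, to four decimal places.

0.7358

Differentiating with the product rule gives P'(s) = (-2s - 2)·e^s. Since e^s > 0, the only critical point is s = -1.
P''(-1) has the same sign as -2 < 0, so this is a local maximum.
P(-1) = (2)·e^(-1) ≈ 0.7358.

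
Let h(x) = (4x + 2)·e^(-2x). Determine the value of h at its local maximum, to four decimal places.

Differentiating with the product rule gives h'(x) = (-8x)·e^(-2x). Since e^(-2x) > 0, the only critical point is x = 0.
h''(0) has the same sign as -8 < 0, so this is a local maximum.
h(0) = (2)·e^(0) ≈ 2.0000.

2.0000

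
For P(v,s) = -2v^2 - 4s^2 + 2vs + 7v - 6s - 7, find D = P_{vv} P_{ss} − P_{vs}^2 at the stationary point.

28

∂P/∂v = -4v + 2s + 7 = 0 and ∂P/∂s = 2v - 8s - 6 = 0, so (v, s) = (11/7, -5/14).
The Hessian has P_{vv} = -4, P_{ss} = -8, P_{vs} = 2, giving D = 28 > 0 with P_{vv} < 0, so the point is a local maximum.
D = (-4)·(-8) − (2)^2 = 28.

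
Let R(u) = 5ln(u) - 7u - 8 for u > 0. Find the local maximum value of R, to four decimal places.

R'(u) = 5/u − 7 = 0 gives u = 5/7.
R''(u) = -5/u², which is negative for u > 0, so this is a local maximum.
R(5/7) = 5·ln(5/7) - 5 - 8 ≈ -14.6824.

-14.6824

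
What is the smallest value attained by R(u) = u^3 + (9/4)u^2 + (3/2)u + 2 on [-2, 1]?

R'(u) = 3u^2 + (9/2)u + 3/2, which vanishes at u = -1 and u = -1/2.
Candidates: R(-2) = 0,  R(-1) = 7/4,  R(-1/2) = 27/16,  R(1) = 27/4.
The minimum over the interval is 0, attained at u = -2.

0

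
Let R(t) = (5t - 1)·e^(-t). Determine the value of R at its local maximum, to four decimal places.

R'(t) = 5·e^(-t) + (5t - 1)·(-1)·e^(-t) = (-5t + 6)·e^(-t). Since e^(-t) > 0, the only critical point is t = 6/5.
R''(6/5) has the same sign as -5 < 0, so this is a local maximum.
R(6/5) = (5)·e^(-6/5) ≈ 1.5060.

1.5060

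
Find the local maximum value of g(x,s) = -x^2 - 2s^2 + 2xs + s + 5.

21/4

∂g/∂x = -2x + 2s = 0 and ∂g/∂s = 2x - 4s + 1 = 0, so (x, s) = (1/2, 1/2).
The Hessian has g_{xx} = -2, g_{ss} = -4, g_{xs} = 2, giving D = 4 > 0 with g_{xx} < 0, so the point is a local maximum.
g(1/2, 1/2) = 21/4.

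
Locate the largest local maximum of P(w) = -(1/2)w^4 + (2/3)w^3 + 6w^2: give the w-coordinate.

3

Critical points: P'(w) = -2w^3 + 2w^2 + 12w vanishes at w = -2, 0, 3.
Since P''(w) = -6w^2 + 4w + 12, we get P''(-2) = -20 < 0 ⇒ local maximum; P''(0) = 12 > 0 ⇒ local minimum; P''(3) = -30 < 0 ⇒ local maximum.
So the largest local maximum value is P(3) = 63/2.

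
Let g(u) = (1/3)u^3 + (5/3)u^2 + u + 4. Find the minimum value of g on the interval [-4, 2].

311/81

The derivative is u^2 + (10/3)u + 1, which vanishes at u = -3 and u = -1/3.
Compare values at every candidate in [-4, 2]: g(-4) = 16/3, g(-3) = 7, g(-1/3) = 311/81, g(2) = 46/3.
So the minimum is g(-1/3) = 311/81.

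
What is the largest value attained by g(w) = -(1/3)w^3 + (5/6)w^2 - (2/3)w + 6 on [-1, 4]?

47/6

Differentiating, g'(w) = -w^2 + (5/3)w - 2/3; which vanishes at w = 2/3 and w = 1.
Compare values at every candidate in [-1, 4]: g(-1) = 47/6, g(2/3) = 472/81, g(1) = 35/6, g(4) = -14/3.
The maximum over the interval is 47/6, attained at w = -1.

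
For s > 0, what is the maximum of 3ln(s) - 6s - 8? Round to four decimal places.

-13.0794

P'(s) = 3/s − 6 = 0 gives s = 1/2.
P''(s) = -3/s², which is negative for s > 0, so this is a local maximum.
P(1/2) = 3·ln(1/2) - 3 - 8 ≈ -13.0794.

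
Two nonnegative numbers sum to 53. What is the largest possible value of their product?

With x + y = 53, the product is P(x) = x(53 − x).
P'(x) = 53 − 2x = 0 gives x = 53/2; P'' = −2 < 0, so this is the maximum.
P = 53/2·53/2 = 2809/4.

2809/4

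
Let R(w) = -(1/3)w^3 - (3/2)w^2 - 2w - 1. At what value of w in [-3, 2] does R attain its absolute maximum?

-3

The derivative is -w^2 - 3w - 2, which vanishes at w = -2 and w = -1.
Compare values at every candidate in [-3, 2]: R(-3) = 1/2,  R(-2) = -1/3,  R(-1) = -1/6,  R(2) = -41/3.
The maximum over the interval is 1/2, attained at w = -3.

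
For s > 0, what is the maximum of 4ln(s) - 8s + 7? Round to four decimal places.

0.2274

h'(s) = 4/s − 8 = 0 gives s = 1/2.
h''(s) = -4/s², which is negative for s > 0, so this is a local maximum.
h(1/2) = 4·ln(1/2) - 4 + 7 ≈ 0.2274.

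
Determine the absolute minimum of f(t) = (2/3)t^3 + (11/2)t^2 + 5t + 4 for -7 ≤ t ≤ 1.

f'(t) = 2t^2 + 11t + 5, which vanishes at t = -5 and t = -1/2.
Candidates: f(-7) = 59/6, f(-5) = 199/6, f(-1/2) = 67/24, f(1) = 91/6.
So the minimum is f(-1/2) = 67/24.

67/24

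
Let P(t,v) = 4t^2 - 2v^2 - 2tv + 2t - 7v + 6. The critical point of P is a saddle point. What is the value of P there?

∂P/∂t = 8t - 2v + 2 = 0 and ∂P/∂v = -2t - 4v - 7 = 0, so (t, v) = (-11/18, -13/9).
The Hessian has P_{tt} = 8, P_{vv} = -4, P_{tv} = -2, giving D = -36 < 0, so the point is a saddle point.
P(-11/18, -13/9) = 94/9.

94/9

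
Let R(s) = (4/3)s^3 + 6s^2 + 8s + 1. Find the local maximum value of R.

-5/3

R'(s) = 4s^2 + 12s + 8 = 0 at s = -2, -1.
R''(s) = 8s + 12. R''(-2) = -4 < 0 ⇒ local maximum; R''(-1) = 4 > 0 ⇒ local minimum.
The local maximum is R(-2) = -5/3.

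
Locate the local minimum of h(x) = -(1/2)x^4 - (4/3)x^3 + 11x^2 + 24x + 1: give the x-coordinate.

Critical points: h'(x) = -2x^3 - 4x^2 + 22x + 24 vanishes at x = -4, -1, 3.
Since h''(x) = -6x^2 - 8x + 22, we get h''(-4) = -42 < 0 ⇒ local maximum; h''(-1) = 24 > 0 ⇒ local minimum; h''(3) = -56 < 0 ⇒ local maximum.
So the local minimum value is h(-1) = -67/6.

-1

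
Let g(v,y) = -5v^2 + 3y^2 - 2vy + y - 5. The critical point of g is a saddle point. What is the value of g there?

-325/64

∂g/∂v = -10v - 2y = 0 and ∂g/∂y = -2v + 6y + 1 = 0, so (v, y) = (1/32, -5/32).
The Hessian has g_{vv} = -10, g_{yy} = 6, g_{vy} = -2, giving D = -64 < 0, so the point is a saddle point.
g(1/32, -5/32) = -325/64.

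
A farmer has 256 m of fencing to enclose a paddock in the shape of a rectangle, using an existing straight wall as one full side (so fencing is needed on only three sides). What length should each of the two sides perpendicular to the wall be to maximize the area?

64

Let the sides perpendicular to the wall have length x and the parallel side y, so 2x + y = 256 and the area is A = xy = x(256 − 2x).
A'(x) = 256 − 4x = 0 gives x = 64, and A''(x) = −4 < 0 confirms a maximum.
Then y = 256 − 2·64 = 128 and A = 8192.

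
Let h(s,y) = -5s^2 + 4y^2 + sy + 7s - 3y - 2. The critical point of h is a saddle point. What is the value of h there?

∂h/∂s = -10s + y + 7 = 0 and ∂h/∂y = s + 8y - 3 = 0, so (s, y) = (59/81, 23/81).
The Hessian has h_{ss} = -10, h_{yy} = 8, h_{sy} = 1, giving D = -81 < 0, so the point is a saddle point.
h(59/81, 23/81) = 10/81.

10/81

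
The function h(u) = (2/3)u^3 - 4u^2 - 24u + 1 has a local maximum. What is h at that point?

Critical points: h'(u) = 2u^2 - 8u - 24 vanishes at u = -2, 6.
h''(u) = 4u - 8. h''(-2) = -16 < 0 ⇒ local maximum; h''(6) = 16 > 0 ⇒ local minimum.
So the local maximum value is h(-2) = 83/3.

83/3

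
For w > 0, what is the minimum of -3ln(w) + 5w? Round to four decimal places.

4.5325

g'(w) = -3/w + 5 = 0 gives w = 3/5.
g''(w) = 3/w², which is positive for w > 0, so this is a local minimum.
g(3/5) = -3·ln(3/5) + 3 ≈ 4.5325.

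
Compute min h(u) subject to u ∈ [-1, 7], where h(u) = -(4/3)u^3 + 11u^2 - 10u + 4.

19/12

h'(u) = -4u^2 + 22u - 10, which vanishes at u = 1/2 and u = 5.
Evaluating at the critical points and endpoints: h(-1) = 79/3; h(1/2) = 19/12; h(5) = 187/3; h(7) = 47/3.
The minimum over the interval is 19/12, attained at u = 1/2.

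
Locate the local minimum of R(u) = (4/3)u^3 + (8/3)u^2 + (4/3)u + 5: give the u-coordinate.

-1/3

R'(u) = 4u^2 + (16/3)u + 4/3 = 0 at u = -1, -1/3.
Since R''(u) = 8u + 16/3, we get R''(-1) = -8/3 < 0 ⇒ local maximum; R''(-1/3) = 8/3 > 0 ⇒ local minimum.
Thus R has its local minimum at u = -1/3, with value 389/81.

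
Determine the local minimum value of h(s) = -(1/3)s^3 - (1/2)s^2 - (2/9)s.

2/81

h'(s) = -s^2 - s - 2/9 = 0 at s = -2/3, -1/3.
Second-derivative test with h''(s) = -2s - 1: h''(-2/3) = 1/3 > 0 ⇒ local minimum; h''(-1/3) = -1/3 < 0 ⇒ local maximum.
So the local minimum value is h(-2/3) = 2/81.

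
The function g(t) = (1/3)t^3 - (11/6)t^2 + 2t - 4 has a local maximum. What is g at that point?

-274/81

Critical points: g'(t) = t^2 - (11/3)t + 2 vanishes at t = 2/3, 3.
Second-derivative test with g''(t) = 2t - 11/3: g''(2/3) = -7/3 < 0 ⇒ local maximum; g''(3) = 7/3 > 0 ⇒ local minimum.
The local maximum is g(2/3) = -274/81.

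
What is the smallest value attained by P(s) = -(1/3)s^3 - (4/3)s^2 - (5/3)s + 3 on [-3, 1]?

-1/3

P'(s) = -s^2 - (8/3)s - 5/3, which vanishes at s = -5/3 and s = -1.
Candidates: P(-3) = 5, P(-5/3) = 293/81, P(-1) = 11/3, P(1) = -1/3.
So the minimum is P(1) = -1/3.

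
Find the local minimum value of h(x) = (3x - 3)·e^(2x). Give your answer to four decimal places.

Differentiating with the product rule gives h'(x) = (6x - 3)·e^(2x). Since e^(2x) > 0, the only critical point is x = 1/2.
h''(1/2) has the same sign as 6 > 0, so this is a local minimum.
h(1/2) = (-3/2)·e^(1) ≈ -4.0774.

-4.0774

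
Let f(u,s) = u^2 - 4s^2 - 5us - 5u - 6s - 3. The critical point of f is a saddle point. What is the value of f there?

-37/41

∂f/∂u = 2u - 5s - 5 = 0 and ∂f/∂s = -5u - 8s - 6 = 0, so (u, s) = (10/41, -37/41).
The Hessian has f_{uu} = 2, f_{ss} = -8, f_{us} = -5, giving D = -41 < 0, so the point is a saddle point.
f(10/41, -37/41) = -37/41.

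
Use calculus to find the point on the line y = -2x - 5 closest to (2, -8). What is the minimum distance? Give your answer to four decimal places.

Minimize D(x)^2 = (x - 2)^2 + (-2x + 3)^2.
d/dx[D^2] = 2(x - 2) + 2·(-2)·(-2x + 3) = 0 ⇒ x = 8/5.
Then y = -41/5 and the distance is √(1/5) ≈ 0.4472.

0.4472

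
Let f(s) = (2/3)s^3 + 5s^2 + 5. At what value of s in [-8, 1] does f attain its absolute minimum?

-8

f'(s) = 2s^2 + 10s, which vanishes at s = -5 and s = 0.
Compare values at every candidate in [-8, 1]: f(-8) = -49/3; f(-5) = 140/3; f(0) = 5; f(1) = 32/3.
The minimum over the interval is -49/3, attained at s = -8.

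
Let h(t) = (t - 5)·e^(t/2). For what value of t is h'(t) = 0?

3

By the product rule, h'(t) = ((1/2)t - 3/2)·e^(t/2). Since e^(t/2) > 0, the only critical point is t = 3.
h''(3) has the same sign as 1/2 > 0, so this is a local minimum.
h(3) = (-2)·e^(3/2) ≈ -8.9634.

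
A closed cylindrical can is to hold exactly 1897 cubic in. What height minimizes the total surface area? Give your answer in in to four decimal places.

With radius r and height h, πr²h = 1897 so h = 1897/(πr²), and S(r) = 2πr² + 2πrh = 2πr² + 2·1897/r.
S'(r) = 4πr − 2·1897/r² = 0 ⇒ r³ = 1897/(2π), so r ≈ 6.7086 and h = 2r ≈ 13.4171.
S''(r) = 4π + 4·1897/r³ > 0, so this is the minimum; S ≈ 848.3195.

13.4171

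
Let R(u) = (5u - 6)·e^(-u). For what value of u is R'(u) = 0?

11/5

Differentiating with the product rule gives R'(u) = (-5u + 11)·e^(-u). Since e^(-u) > 0, the only critical point is u = 11/5.
R''(11/5) has the same sign as -5 < 0, so this is a local maximum.
R(11/5) = (5)·e^(-11/5) ≈ 0.5540.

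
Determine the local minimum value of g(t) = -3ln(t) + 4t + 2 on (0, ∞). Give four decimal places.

5.8630

g'(t) = -3/t + 4 = 0 gives t = 3/4.
g''(t) = 3/t², which is positive for t > 0, so this is a local minimum.
g(3/4) = -3·ln(3/4) + 3 + 2 ≈ 5.8630.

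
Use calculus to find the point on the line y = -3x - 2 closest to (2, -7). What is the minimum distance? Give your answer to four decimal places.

0.3162

Minimize D(x)^2 = (x - 2)^2 + (-3x + 5)^2.
d/dx[D^2] = 2(x - 2) + 2·(-3)·(-3x + 5) = 0 ⇒ x = 17/10.
Then y = -71/10 and the distance is √(1/10) ≈ 0.3162.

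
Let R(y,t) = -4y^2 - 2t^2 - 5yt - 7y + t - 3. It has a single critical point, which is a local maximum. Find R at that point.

∂R/∂y = -8y - 5t - 7 = 0 and ∂R/∂t = -5y - 4t + 1 = 0, so (y, t) = (-33/7, 43/7).
The Hessian has R_{yy} = -8, R_{tt} = -4, R_{yt} = -5, giving D = 7 > 0 with R_{yy} < 0, so the point is a local maximum.
R(-33/7, 43/7) = 116/7.

116/7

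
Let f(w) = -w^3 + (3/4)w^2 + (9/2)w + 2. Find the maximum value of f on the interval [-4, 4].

f'(w) = -3w^2 + (3/2)w + 9/2, which vanishes at w = -1 and w = 3/2.
Candidates: f(-4) = 60,  f(-1) = -3/4,  f(3/2) = 113/16,  f(4) = -32.
The maximum over the interval is 60, attained at w = -4.

60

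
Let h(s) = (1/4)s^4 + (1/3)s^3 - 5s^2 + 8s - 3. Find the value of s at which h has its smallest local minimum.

-4

h'(s) = s^3 + s^2 - 10s + 8. Setting h'(s) = 0 gives s ∈ {-4, 1, 2}.
h''(s) = 3s^2 + 2s - 10. h''(-4) = 30 > 0 ⇒ local minimum; h''(1) = -5 < 0 ⇒ local maximum; h''(2) = 6 > 0 ⇒ local minimum.
The smallest local minimum is h(-4) = -217/3.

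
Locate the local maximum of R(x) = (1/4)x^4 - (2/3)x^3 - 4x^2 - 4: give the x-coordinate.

R'(x) = x^3 - 2x^2 - 8x. Setting R'(x) = 0 gives x ∈ {-2, 0, 4}.
R''(x) = 3x^2 - 4x - 8. R''(-2) = 12 > 0 ⇒ local minimum; R''(0) = -8 < 0 ⇒ local maximum; R''(4) = 24 > 0 ⇒ local minimum.
The local maximum is R(0) = -4.

0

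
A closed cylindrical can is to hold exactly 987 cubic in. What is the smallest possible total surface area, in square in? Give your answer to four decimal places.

With radius r and height h, πr²h = 987 so h = 987/(πr²), and S(r) = 2πr² + 2πrh = 2πr² + 2·987/r.
S'(r) = 4πr − 2·987/r² = 0 ⇒ r³ = 987/(2π), so r ≈ 5.3957 and h = 2r ≈ 10.7913.
S''(r) = 4π + 4·987/r³ > 0, so this is the minimum; S ≈ 548.7729.

548.7729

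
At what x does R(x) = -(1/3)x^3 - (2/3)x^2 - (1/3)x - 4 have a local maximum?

Critical points: R'(x) = -x^2 - (4/3)x - 1/3 vanishes at x = -1, -1/3.
Second-derivative test with R''(x) = -2x - 4/3: R''(-1) = 2/3 > 0 ⇒ local minimum; R''(-1/3) = -2/3 < 0 ⇒ local maximum.
Thus R has its local maximum at x = -1/3, with value -320/81.

-1/3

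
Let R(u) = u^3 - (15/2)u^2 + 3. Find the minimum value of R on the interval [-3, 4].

Differentiating, R'(u) = 3u^2 - 15u; whose only zero in [-3, 4] is u = 0.
Candidates: R(-3) = -183/2,  R(0) = 3,  R(4) = -53.
So the minimum is R(-3) = -183/2.

-183/2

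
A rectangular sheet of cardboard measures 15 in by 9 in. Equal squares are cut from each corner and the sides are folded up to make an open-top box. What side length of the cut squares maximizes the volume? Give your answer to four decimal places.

With cut size x, the volume is V(x) = x(15 − 2x)(9 − 2x) for 0 < x < 4.5.
V'(x) = 12x^2 − 96x + 135. Setting V'(x) = 0 gives x ≈ 1.8206 (the root in (0, 4.5)).
V''(x) = 24x − 96 is negative there, so this is the maximum; V ≈ 110.8191.

1.8206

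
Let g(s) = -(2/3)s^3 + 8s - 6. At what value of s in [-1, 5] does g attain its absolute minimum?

5

Differentiating, g'(s) = -2s^2 + 8; whose only zero in [-1, 5] is s = 2.
Evaluating at the critical points and endpoints: g(-1) = -40/3; g(2) = 14/3; g(5) = -148/3.
So the minimum is g(5) = -148/3.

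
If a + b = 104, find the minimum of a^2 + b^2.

With a + b = 104, a^2 + b^2 = a^2 + (104 − a)^2.
The derivative 2a − 2(104 − a) = 4a − 208 vanishes at a = 52; second derivative 4 > 0, a minimum.
The minimum is 2·(52)^2 = 5408.

5408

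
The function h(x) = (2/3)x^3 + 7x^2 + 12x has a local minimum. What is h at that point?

h'(x) = 2x^2 + 14x + 12. Setting h'(x) = 0 gives x ∈ {-6, -1}.
h''(x) = 4x + 14. h''(-6) = -10 < 0 ⇒ local maximum; h''(-1) = 10 > 0 ⇒ local minimum.
Thus h has its local minimum at x = -1, with value -17/3.

-17/3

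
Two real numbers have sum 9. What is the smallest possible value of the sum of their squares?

81/2

With a + b = 9, a^2 + b^2 = a^2 + (9 − a)^2.
The derivative 2a − 2(9 − a) = 4a − 18 vanishes at a = 9/2; second derivative 4 > 0, a minimum.
The minimum is 2·(9/2)^2 = 81/2.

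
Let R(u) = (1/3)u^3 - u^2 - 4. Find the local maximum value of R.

-4

R'(u) = u^2 - 2u = 0 at u = 0, 2.
Since R''(u) = 2u - 2, we get R''(0) = -2 < 0 ⇒ local maximum; R''(2) = 2 > 0 ⇒ local minimum.
Thus R has its local maximum at u = 0, with value -4.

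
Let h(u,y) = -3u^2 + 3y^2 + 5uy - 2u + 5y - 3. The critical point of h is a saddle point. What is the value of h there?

∂h/∂u = -6u + 5y - 2 = 0 and ∂h/∂y = 5u + 6y + 5 = 0, so (u, y) = (-37/61, -20/61).
The Hessian has h_{uu} = -6, h_{yy} = 6, h_{uy} = 5, giving D = -61 < 0, so the point is a saddle point.
h(-37/61, -20/61) = -196/61.

-196/61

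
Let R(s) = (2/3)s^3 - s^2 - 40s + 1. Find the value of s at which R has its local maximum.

R'(s) = 2s^2 - 2s - 40 = 0 at s = -4, 5.
Since R''(s) = 4s - 2, we get R''(-4) = -18 < 0 ⇒ local maximum; R''(5) = 18 > 0 ⇒ local minimum.
The local maximum is R(-4) = 307/3.

-4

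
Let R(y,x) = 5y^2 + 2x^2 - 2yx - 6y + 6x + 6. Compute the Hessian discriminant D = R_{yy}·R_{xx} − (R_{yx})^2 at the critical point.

36

∂R/∂y = 10y - 2x - 6 = 0 and ∂R/∂x = -2y + 4x + 6 = 0, so (y, x) = (1/3, -4/3).
The Hessian has R_{yy} = 10, R_{xx} = 4, R_{yx} = -2, giving D = 36 > 0 with R_{yy} > 0, so the point is a local minimum.
D = (10)·(4) − (-2)^2 = 36.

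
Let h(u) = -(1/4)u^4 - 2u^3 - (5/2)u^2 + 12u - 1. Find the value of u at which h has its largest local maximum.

1

Critical points: h'(u) = -u^3 - 6u^2 - 5u + 12 vanishes at u = -4, -3, 1.
Since h''(u) = -3u^2 - 12u - 5, we get h''(-4) = -5 < 0 ⇒ local maximum; h''(-3) = 4 > 0 ⇒ local minimum; h''(1) = -20 < 0 ⇒ local maximum.
So the largest local maximum value is h(1) = 25/4.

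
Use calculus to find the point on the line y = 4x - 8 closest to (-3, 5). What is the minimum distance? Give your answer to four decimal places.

6.0634

Minimize D(x)^2 = (x + 3)^2 + (4x - 13)^2.
d/dx[D^2] = 2(x + 3) + 2·4·(4x - 13) = 0 ⇒ x = 49/17.
Then y = 60/17 and the distance is √(625/17) ≈ 6.0634.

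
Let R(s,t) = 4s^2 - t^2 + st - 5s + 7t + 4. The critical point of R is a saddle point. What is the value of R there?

274/17

∂R/∂s = 8s + t - 5 = 0 and ∂R/∂t = s - 2t + 7 = 0, so (s, t) = (3/17, 61/17).
The Hessian has R_{ss} = 8, R_{tt} = -2, R_{st} = 1, giving D = -17 < 0, so the point is a saddle point.
R(3/17, 61/17) = 274/17.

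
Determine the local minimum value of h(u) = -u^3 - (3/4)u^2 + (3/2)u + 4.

11/4

Critical points: h'(u) = -3u^2 - (3/2)u + 3/2 vanishes at u = -1, 1/2.
Second-derivative test with h''(u) = -6u - 3/2: h''(-1) = 9/2 > 0 ⇒ local minimum; h''(1/2) = -9/2 < 0 ⇒ local maximum.
The local minimum is h(-1) = 11/4.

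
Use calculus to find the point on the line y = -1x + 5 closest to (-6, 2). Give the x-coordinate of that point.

-3/2

Minimize D(x)^2 = (x + 6)^2 + (-x + 3)^2.
d/dx[D^2] = 2(x + 6) + 2·(-1)·(-x + 3) = 0 ⇒ x = -3/2.
Then y = 13/2 and the distance is √(81/2) ≈ 6.3640.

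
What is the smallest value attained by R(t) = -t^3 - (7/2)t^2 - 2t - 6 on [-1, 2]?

Differentiating, R'(t) = -3t^2 - 7t - 2; whose only zero in [-1, 2] is t = -1/3.
Candidates: R(-1) = -13/2,  R(-1/3) = -307/54,  R(2) = -32.
Hence the absolute minimum is -32 at t = 2.

-32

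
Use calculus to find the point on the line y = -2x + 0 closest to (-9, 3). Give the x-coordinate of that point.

-3

Minimize D(x)^2 = (x + 9)^2 + (-2x - 3)^2.
d/dx[D^2] = 2(x + 9) + 2·(-2)·(-2x - 3) = 0 ⇒ x = -3.
Then y = 6 and the distance is √(45) ≈ 6.7082.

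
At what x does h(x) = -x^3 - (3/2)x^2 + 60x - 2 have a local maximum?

4

Critical points: h'(x) = -3x^2 - 3x + 60 vanishes at x = -5, 4.
Since h''(x) = -6x - 3, we get h''(-5) = 27 > 0 ⇒ local minimum; h''(4) = -27 < 0 ⇒ local maximum.
Thus h has its local maximum at x = 4, with value 150.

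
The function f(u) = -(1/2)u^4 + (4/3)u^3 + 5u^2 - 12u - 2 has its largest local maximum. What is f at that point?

f'(u) = -2u^3 + 4u^2 + 10u - 12 = 0 at u = -2, 1, 3.
Second-derivative test with f''(u) = -6u^2 + 8u + 10: f''(-2) = -30 < 0 ⇒ local maximum; f''(1) = 12 > 0 ⇒ local minimum; f''(3) = -20 < 0 ⇒ local maximum.
So the largest local maximum value is f(-2) = 70/3.

70/3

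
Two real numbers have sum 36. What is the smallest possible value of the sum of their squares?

648

With a + b = 36, a^2 + b^2 = a^2 + (36 − a)^2.
The derivative 2a − 2(36 − a) = 4a − 72 vanishes at a = 18; second derivative 4 > 0, a minimum.
The minimum is 2·(18)^2 = 648.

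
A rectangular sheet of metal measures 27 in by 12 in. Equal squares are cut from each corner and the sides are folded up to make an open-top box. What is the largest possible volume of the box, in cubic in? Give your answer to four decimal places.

385.4252

With cut size x, the volume is V(x) = x(27 − 2x)(12 − 2x) for 0 < x < 6.
V'(x) = 12x^2 − 156x + 324. Setting V'(x) = 0 gives x ≈ 2.5949 (the root in (0, 6)).
V''(x) = 24x − 156 is negative there, so this is the maximum; V ≈ 385.4252.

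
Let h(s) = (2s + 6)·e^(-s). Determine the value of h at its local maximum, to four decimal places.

14.7781

h'(s) = 2·e^(-s) + (2s + 6)·(-1)·e^(-s) = (-2s - 4)·e^(-s). Since e^(-s) > 0, the only critical point is s = -2.
h''(-2) has the same sign as -2 < 0, so this is a local maximum.
h(-2) = (2)·e^(2) ≈ 14.7781.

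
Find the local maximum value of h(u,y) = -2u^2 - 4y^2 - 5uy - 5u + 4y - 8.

176/7

∂h/∂u = -4u - 5y - 5 = 0 and ∂h/∂y = -5u - 8y + 4 = 0, so (u, y) = (-60/7, 41/7).
The Hessian has h_{uu} = -4, h_{yy} = -8, h_{uy} = -5, giving D = 7 > 0 with h_{uu} < 0, so the point is a local maximum.
h(-60/7, 41/7) = 176/7.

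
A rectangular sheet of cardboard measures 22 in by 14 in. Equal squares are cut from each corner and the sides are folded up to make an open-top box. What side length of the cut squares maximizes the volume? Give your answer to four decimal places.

With cut size x, the volume is V(x) = x(22 − 2x)(14 − 2x) for 0 < x < 7.
V'(x) = 12x^2 − 144x + 308. Setting V'(x) = 0 gives x ≈ 2.7854 (the root in (0, 7)).
V''(x) = 24x − 144 is negative there, so this is the maximum; V ≈ 385.7362.

2.7854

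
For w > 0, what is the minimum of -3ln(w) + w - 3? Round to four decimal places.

g'(w) = -3/w + 1 = 0 gives w = 3.
g''(w) = 3/w², which is positive for w > 0, so this is a local minimum.
g(3) = -3·ln(3) + 3 - 3 ≈ -3.2958.

-3.2958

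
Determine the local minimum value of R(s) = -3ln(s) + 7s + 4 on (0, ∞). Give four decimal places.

9.5419

R'(s) = -3/s + 7 = 0 gives s = 3/7.
R''(s) = 3/s², which is positive for s > 0, so this is a local minimum.
R(3/7) = -3·ln(3/7) + 3 + 4 ≈ 9.5419.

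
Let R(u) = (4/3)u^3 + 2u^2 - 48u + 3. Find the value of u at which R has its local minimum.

R'(u) = 4u^2 + 4u - 48 = 0 at u = -4, 3.
Second-derivative test with R''(u) = 8u + 4: R''(-4) = -28 < 0 ⇒ local maximum; R''(3) = 28 > 0 ⇒ local minimum.
So the local minimum value is R(3) = -87.

3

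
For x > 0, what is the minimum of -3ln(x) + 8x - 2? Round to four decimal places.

3.9425

g'(x) = -3/x + 8 = 0 gives x = 3/8.
g''(x) = 3/x², which is positive for x > 0, so this is a local minimum.
g(3/8) = -3·ln(3/8) + 3 - 2 ≈ 3.9425.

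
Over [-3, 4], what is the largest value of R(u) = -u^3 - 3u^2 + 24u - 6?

R'(u) = -3u^2 - 6u + 24, whose only zero in [-3, 4] is u = 2.
Candidates: R(-3) = -78, R(2) = 22, R(4) = -22.
So the maximum is R(2) = 22.

22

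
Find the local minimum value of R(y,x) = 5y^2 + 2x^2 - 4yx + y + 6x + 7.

-19/12

∂R/∂y = 10y - 4x + 1 = 0 and ∂R/∂x = -4y + 4x + 6 = 0, so (y, x) = (-7/6, -8/3).
The Hessian has R_{yy} = 10, R_{xx} = 4, R_{yx} = -4, giving D = 24 > 0 with R_{yy} > 0, so the point is a local minimum.
R(-7/6, -8/3) = -19/12.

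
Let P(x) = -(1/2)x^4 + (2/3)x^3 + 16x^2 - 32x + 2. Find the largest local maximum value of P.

P'(x) = -2x^3 + 2x^2 + 32x - 32. Setting P'(x) = 0 gives x ∈ {-4, 1, 4}.
Second-derivative test with P''(x) = -6x^2 + 4x + 32: P''(-4) = -80 < 0 ⇒ local maximum; P''(1) = 30 > 0 ⇒ local minimum; P''(4) = -48 < 0 ⇒ local maximum.
Thus P has its largest local maximum at x = -4, with value 646/3.

646/3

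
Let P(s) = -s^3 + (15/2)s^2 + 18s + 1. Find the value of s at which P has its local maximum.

6

P'(s) = -3s^2 + 15s + 18. Setting P'(s) = 0 gives s ∈ {-1, 6}.
Since P''(s) = -6s + 15, we get P''(-1) = 21 > 0 ⇒ local minimum; P''(6) = -21 < 0 ⇒ local maximum.
So the local maximum value is P(6) = 163.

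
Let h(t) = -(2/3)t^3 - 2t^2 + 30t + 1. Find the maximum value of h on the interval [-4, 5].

h'(t) = -2t^2 - 4t + 30, whose only zero in [-4, 5] is t = 3.
Candidates: h(-4) = -325/3,  h(3) = 55,  h(5) = 53/3.
Hence the absolute maximum is 55 at t = 3.

55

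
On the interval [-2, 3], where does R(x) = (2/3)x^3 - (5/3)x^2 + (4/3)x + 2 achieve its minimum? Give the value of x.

Differentiating, R'(x) = 2x^2 - (10/3)x + 4/3; which vanishes at x = 2/3 and x = 1.
Evaluating at the critical points and endpoints: R(-2) = -38/3; R(2/3) = 190/81; R(1) = 7/3; R(3) = 9.
The minimum over the interval is -38/3, attained at x = -2.

-2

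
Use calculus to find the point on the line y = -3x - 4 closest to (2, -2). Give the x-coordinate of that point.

-2/5

Minimize D(x)^2 = (x - 2)^2 + (-3x - 2)^2.
d/dx[D^2] = 2(x - 2) + 2·(-3)·(-3x - 2) = 0 ⇒ x = -2/5.
Then y = -14/5 and the distance is √(32/5) ≈ 2.5298.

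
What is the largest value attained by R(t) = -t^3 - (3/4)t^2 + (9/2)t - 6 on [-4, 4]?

R'(t) = -3t^2 - (3/2)t + 9/2, which vanishes at t = -3/2 and t = 1.
Evaluating at the critical points and endpoints: R(-4) = 28; R(-3/2) = -177/16; R(1) = -13/4; R(4) = -64.
The maximum over the interval is 28, attained at t = -4.

28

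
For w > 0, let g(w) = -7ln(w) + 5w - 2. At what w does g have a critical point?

7/5

g'(w) = -7/w + 5 = 0 gives w = 7/5.
g''(w) = 7/w², which is positive for w > 0, so this is a local minimum.
g(7/5) = -7·ln(7/5) + 7 - 2 ≈ 2.6447.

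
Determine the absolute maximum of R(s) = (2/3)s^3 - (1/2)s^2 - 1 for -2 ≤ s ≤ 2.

7/3

The derivative is 2s^2 - s, which vanishes at s = 0 and s = 1/2.
Compare values at every candidate in [-2, 2]: R(-2) = -25/3, R(0) = -1, R(1/2) = -25/24, R(2) = 7/3.
The maximum over the interval is 7/3, attained at s = 2.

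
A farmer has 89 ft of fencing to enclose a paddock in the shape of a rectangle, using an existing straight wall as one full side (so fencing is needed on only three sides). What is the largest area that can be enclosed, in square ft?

Let the sides perpendicular to the wall have length x and the parallel side y, so 2x + y = 89 and the area is A = xy = x(89 − 2x).
A'(x) = 89 − 4x = 0 gives x = 89/4, and A''(x) = −4 < 0 confirms a maximum.
Then y = 89 − 2·89/4 = 89/2 and A = 7921/8.

7921/8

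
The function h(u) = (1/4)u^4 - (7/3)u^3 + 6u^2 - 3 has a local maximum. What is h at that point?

h'(u) = u^3 - 7u^2 + 12u. Setting h'(u) = 0 gives u ∈ {0, 3, 4}.
Since h''(u) = 3u^2 - 14u + 12, we get h''(0) = 12 > 0 ⇒ local minimum; h''(3) = -3 < 0 ⇒ local maximum; h''(4) = 4 > 0 ⇒ local minimum.
The local maximum is h(3) = 33/4.

33/4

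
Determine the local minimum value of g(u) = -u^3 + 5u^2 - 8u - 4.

g'(u) = -3u^2 + 10u - 8 = 0 at u = 4/3, 2.
Since g''(u) = -6u + 10, we get g''(4/3) = 2 > 0 ⇒ local minimum; g''(2) = -2 < 0 ⇒ local maximum.
The local minimum is g(4/3) = -220/27.

-220/27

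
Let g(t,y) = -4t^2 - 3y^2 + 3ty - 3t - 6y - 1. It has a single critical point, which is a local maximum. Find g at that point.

∂g/∂t = -8t + 3y - 3 = 0 and ∂g/∂y = 3t - 6y - 6 = 0, so (t, y) = (-12/13, -19/13).
The Hessian has g_{tt} = -8, g_{yy} = -6, g_{ty} = 3, giving D = 39 > 0 with g_{tt} < 0, so the point is a local maximum.
g(-12/13, -19/13) = 62/13.

62/13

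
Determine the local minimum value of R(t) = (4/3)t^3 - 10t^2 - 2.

Critical points: R'(t) = 4t^2 - 20t vanishes at t = 0, 5.
Second-derivative test with R''(t) = 8t - 20: R''(0) = -20 < 0 ⇒ local maximum; R''(5) = 20 > 0 ⇒ local minimum.
Thus R has its local minimum at t = 5, with value -256/3.

-256/3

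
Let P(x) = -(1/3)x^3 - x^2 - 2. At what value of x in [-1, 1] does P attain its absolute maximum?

0

P'(x) = -x^2 - 2x, whose only zero in [-1, 1] is x = 0.
Evaluating at the critical points and endpoints: P(-1) = -8/3,  P(0) = -2,  P(1) = -10/3.
The maximum over the interval is -2, attained at x = 0.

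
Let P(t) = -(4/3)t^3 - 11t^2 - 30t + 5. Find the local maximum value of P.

385/12

P'(t) = -4t^2 - 22t - 30. Setting P'(t) = 0 gives t ∈ {-3, -5/2}.
Since P''(t) = -8t - 22, we get P''(-3) = 2 > 0 ⇒ local minimum; P''(-5/2) = -2 < 0 ⇒ local maximum.
The local maximum is P(-5/2) = 385/12.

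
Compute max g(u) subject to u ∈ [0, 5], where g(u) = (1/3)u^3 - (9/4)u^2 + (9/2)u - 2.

The derivative is u^2 - (9/2)u + 9/2, which vanishes at u = 3/2 and u = 3.
Candidates: g(0) = -2; g(3/2) = 13/16; g(3) = 1/4; g(5) = 71/12.
So the maximum is g(5) = 71/12.

71/12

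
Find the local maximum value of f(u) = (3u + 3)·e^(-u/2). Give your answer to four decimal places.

3.6392

Differentiating with the product rule gives f'(u) = (-(3/2)u + 3/2)·e^(-u/2). Since e^(-u/2) > 0, the only critical point is u = 1.
f''(1) has the same sign as -3/2 < 0, so this is a local maximum.
f(1) = (6)·e^(-1/2) ≈ 3.6392.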